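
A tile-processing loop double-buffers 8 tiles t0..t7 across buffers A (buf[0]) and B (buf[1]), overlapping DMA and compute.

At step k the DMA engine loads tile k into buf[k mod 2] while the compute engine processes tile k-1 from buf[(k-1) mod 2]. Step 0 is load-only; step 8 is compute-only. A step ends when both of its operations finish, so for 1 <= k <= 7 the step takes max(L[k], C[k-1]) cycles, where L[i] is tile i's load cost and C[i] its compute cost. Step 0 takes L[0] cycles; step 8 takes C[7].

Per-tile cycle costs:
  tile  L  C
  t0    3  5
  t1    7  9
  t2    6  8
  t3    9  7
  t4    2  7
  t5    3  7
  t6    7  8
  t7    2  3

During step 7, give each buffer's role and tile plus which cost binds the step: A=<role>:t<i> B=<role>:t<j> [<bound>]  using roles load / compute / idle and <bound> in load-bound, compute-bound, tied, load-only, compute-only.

step 0: L[0]=3 → dur=3, Σ=3 | A=load:t0 B=idle [load-only]
step 1: L[1]=7 C[0]=5 → dur=7, Σ=10 | A=compute:t0 B=load:t1 [load-bound]
step 2: L[2]=6 C[1]=9 → dur=9, Σ=19 | A=load:t2 B=compute:t1 [compute-bound]
step 3: L[3]=9 C[2]=8 → dur=9, Σ=28 | A=compute:t2 B=load:t3 [load-bound]
step 4: L[4]=2 C[3]=7 → dur=7, Σ=35 | A=load:t4 B=compute:t3 [compute-bound]
step 5: L[5]=3 C[4]=7 → dur=7, Σ=42 | A=compute:t4 B=load:t5 [compute-bound]
step 6: L[6]=7 C[5]=7 → dur=7, Σ=49 | A=load:t6 B=compute:t5 [tied]
step 7: L[7]=2 C[6]=8 → dur=8, Σ=57 | A=compute:t6 B=load:t7 [compute-bound]
step 8: C[7]=3 → dur=3, Σ=60 | A=idle B=compute:t7 [compute-only]

step 7: A=compute:t6 B=load:t7 [compute-bound]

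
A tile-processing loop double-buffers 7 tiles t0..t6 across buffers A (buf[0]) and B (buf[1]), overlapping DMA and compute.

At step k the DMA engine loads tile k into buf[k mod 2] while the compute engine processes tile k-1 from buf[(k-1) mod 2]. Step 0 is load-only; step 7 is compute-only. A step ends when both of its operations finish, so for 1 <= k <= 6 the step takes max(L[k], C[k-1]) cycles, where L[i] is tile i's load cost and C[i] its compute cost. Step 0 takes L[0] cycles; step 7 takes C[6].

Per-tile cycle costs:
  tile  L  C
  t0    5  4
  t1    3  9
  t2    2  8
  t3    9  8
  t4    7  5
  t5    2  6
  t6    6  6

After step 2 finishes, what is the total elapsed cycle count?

k=0 load=t0/5c comp=- wait=5 total=5
k=1 load=t1/3c comp=t0/4c wait=4 total=9
k=2 load=t2/2c comp=t1/9c wait=9 total=18
k=3 load=t3/9c comp=t2/8c wait=9 total=27
k=4 load=t4/7c comp=t3/8c wait=8 total=35
k=5 load=t5/2c comp=t4/5c wait=5 total=40
k=6 load=t6/6c comp=t5/6c wait=6 total=46
k=7 load=- comp=t6/6c wait=6 total=52

end_cycle[2] = 18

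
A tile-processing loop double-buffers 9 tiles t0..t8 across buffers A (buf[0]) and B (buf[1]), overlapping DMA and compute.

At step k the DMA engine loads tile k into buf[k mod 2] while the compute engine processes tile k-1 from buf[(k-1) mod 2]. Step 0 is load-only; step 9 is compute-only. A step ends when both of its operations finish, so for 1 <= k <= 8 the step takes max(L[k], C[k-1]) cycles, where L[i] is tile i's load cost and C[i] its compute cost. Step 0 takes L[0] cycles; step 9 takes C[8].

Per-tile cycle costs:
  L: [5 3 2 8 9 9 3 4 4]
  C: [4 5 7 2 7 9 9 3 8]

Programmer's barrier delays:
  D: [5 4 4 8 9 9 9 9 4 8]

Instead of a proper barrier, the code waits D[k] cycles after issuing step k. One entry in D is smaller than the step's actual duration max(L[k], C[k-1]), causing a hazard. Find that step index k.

k=0 barrier L[0]=5→5c, D[0]=5 ok
k=1 barrier max(L[1]=3,C[0]=4)→4c, D[1]=4 ok
k=2 barrier max(L[2]=2,C[1]=5)→5c, D[2]=4 SHORT
k=3 barrier max(L[3]=8,C[2]=7)→8c, D[3]=8 ok
k=4 barrier max(L[4]=9,C[3]=2)→9c, D[4]=9 ok
k=5 barrier max(L[5]=9,C[4]=7)→9c, D[5]=9 ok
k=6 barrier max(L[6]=3,C[5]=9)→9c, D[6]=9 ok
k=7 barrier max(L[7]=4,C[6]=9)→9c, D[7]=9 ok
k=8 barrier max(L[8]=4,C[7]=3)→4c, D[8]=4 ok
k=9 barrier C[8]=8→8c, D[9]=8 ok

hazard at step 2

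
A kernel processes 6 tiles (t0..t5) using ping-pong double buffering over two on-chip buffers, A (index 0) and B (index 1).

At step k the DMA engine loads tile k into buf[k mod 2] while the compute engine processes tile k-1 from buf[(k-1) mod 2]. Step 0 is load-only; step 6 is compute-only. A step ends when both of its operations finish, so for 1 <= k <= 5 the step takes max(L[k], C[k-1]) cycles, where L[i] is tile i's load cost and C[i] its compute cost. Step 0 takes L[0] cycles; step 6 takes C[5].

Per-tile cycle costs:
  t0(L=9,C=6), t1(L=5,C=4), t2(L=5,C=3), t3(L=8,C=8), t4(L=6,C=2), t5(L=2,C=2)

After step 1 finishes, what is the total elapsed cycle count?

[0] DMA t0→A (9c) ∥ CU idle ⇒ 9c, clock 9
[1] DMA t1→B (5c) ∥ CU A:t0 (6c) ⇒ 6c, clock 15
[2] DMA t2→A (5c) ∥ CU B:t1 (4c) ⇒ 5c, clock 20
[3] DMA t3→B (8c) ∥ CU A:t2 (3c) ⇒ 8c, clock 28
[4] DMA t4→A (6c) ∥ CU B:t3 (8c) ⇒ 8c, clock 36
[5] DMA t5→B (2c) ∥ CU A:t4 (2c) ⇒ 2c, clock 38
[6] DMA idle ∥ CU B:t5 (2c) ⇒ 2c, clock 40

end_cycle[1] = 15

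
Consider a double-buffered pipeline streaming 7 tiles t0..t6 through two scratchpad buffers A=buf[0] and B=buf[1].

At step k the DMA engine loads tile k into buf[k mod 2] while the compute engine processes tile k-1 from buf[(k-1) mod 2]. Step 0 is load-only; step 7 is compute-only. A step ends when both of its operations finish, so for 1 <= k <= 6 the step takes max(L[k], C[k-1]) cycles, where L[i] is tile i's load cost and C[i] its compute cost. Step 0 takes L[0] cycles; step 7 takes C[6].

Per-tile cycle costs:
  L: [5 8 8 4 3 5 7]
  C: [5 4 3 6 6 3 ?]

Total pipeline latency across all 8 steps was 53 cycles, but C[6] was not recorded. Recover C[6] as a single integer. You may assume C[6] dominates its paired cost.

C[6] = 9

step 0 = dur = L[0]=5 = 5
step 1 = dur = max(L[1]=8, C[0]=5) = 8
step 2 = dur = max(L[2]=8, C[1]=4) = 8
step 3 = dur = max(L[3]=4, C[2]=3) = 4
step 4 = dur = max(L[4]=3, C[3]=6) = 6
step 5 = dur = max(L[5]=5, C[4]=6) = 6
step 6 = dur = max(L[6]=7, C[5]=3) = 7
step 7 = dur = C[6]=? = C[6]  (unknown; binding)
sum of known step durations = 44
dur[7] = total - known = 53 - 44 = 9
C[6] is the binding max in step 7, so C[6] = dur[7] = 9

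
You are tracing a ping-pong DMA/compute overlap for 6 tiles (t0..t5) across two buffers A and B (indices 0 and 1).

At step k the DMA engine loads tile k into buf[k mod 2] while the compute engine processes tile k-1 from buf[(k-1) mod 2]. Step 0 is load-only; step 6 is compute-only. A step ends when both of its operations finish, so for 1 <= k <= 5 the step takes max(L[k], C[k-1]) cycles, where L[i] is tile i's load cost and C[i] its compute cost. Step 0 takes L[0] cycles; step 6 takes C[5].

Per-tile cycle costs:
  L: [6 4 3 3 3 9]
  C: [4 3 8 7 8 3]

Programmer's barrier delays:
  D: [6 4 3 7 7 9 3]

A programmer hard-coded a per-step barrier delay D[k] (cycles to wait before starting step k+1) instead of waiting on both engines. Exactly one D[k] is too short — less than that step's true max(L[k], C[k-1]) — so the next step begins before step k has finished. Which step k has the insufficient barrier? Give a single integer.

step 0: need L[0]=6 = 6; D[0]=6 ok
step 1: need max(L[1]=4,C[0]=4) = 4; D[1]=4 ok
step 2: need max(L[2]=3,C[1]=3) = 3; D[2]=3 ok
step 3: need max(L[3]=3,C[2]=8) = 8; D[3]=7 SHORT
step 4: need max(L[4]=3,C[3]=7) = 7; D[4]=7 ok
step 5: need max(L[5]=9,C[4]=8) = 9; D[5]=9 ok
step 6: need C[5]=3 = 3; D[6]=3 ok

hazard at step 3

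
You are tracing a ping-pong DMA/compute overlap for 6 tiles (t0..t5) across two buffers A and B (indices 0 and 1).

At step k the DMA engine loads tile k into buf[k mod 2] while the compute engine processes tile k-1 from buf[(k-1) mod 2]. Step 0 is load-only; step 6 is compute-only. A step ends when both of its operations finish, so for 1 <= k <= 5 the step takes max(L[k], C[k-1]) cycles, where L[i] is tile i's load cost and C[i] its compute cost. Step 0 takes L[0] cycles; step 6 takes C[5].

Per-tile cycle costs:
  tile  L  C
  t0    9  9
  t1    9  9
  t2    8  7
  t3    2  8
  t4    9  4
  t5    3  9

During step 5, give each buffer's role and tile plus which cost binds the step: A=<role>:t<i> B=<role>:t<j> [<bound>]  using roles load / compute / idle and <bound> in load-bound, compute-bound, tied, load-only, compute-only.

step 5: A=compute:t4 B=load:t5 [compute-bound]

step 0: L[0]=9 → dur=9, Σ=9 | A=load:t0 B=idle [load-only]
step 1: L[1]=9 C[0]=9 → dur=9, Σ=18 | A=compute:t0 B=load:t1 [tied]
step 2: L[2]=8 C[1]=9 → dur=9, Σ=27 | A=load:t2 B=compute:t1 [compute-bound]
step 3: L[3]=2 C[2]=7 → dur=7, Σ=34 | A=compute:t2 B=load:t3 [compute-bound]
step 4: L[4]=9 C[3]=8 → dur=9, Σ=43 | A=load:t4 B=compute:t3 [load-bound]
step 5: L[5]=3 C[4]=4 → dur=4, Σ=47 | A=compute:t4 B=load:t5 [compute-bound]
step 6: C[5]=9 → dur=9, Σ=56 | A=idle B=compute:t5 [compute-only]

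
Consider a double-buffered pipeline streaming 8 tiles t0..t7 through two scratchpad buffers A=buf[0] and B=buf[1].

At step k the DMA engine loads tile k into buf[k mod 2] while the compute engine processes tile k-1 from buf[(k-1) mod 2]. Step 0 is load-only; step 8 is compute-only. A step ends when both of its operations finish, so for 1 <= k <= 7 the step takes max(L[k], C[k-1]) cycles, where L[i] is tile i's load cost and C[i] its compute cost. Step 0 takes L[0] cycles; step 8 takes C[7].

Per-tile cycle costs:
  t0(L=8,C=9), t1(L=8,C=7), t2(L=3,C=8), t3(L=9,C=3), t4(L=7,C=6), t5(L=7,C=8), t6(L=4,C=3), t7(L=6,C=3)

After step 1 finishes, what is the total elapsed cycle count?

k=0 load=t0/8c comp=- wait=8 total=8
k=1 load=t1/8c comp=t0/9c wait=9 total=17
k=2 load=t2/3c comp=t1/7c wait=7 total=24
k=3 load=t3/9c comp=t2/8c wait=9 total=33
k=4 load=t4/7c comp=t3/3c wait=7 total=40
k=5 load=t5/7c comp=t4/6c wait=7 total=47
k=6 load=t6/4c comp=t5/8c wait=8 total=55
k=7 load=t7/6c comp=t6/3c wait=6 total=61
k=8 load=- comp=t7/3c wait=3 total=64

end_cycle[1] = 17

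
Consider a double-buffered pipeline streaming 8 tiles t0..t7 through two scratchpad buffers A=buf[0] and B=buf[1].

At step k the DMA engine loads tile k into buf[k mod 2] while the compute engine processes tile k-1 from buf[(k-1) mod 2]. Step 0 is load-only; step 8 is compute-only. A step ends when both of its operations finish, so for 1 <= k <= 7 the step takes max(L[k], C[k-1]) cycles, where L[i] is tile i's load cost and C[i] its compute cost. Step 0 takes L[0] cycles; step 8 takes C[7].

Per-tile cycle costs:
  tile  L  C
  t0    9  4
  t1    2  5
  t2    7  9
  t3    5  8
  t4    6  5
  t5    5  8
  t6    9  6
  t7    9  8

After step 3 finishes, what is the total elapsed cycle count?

step 0: L[0]=9 → dur=9, Σ=9 | A=load:t0 B=idle [load-only]
step 1: L[1]=2 C[0]=4 → dur=4, Σ=13 | A=compute:t0 B=load:t1 [compute-bound]
step 2: L[2]=7 C[1]=5 → dur=7, Σ=20 | A=load:t2 B=compute:t1 [load-bound]
step 3: L[3]=5 C[2]=9 → dur=9, Σ=29 | A=compute:t2 B=load:t3 [compute-bound]
step 4: L[4]=6 C[3]=8 → dur=8, Σ=37 | A=load:t4 B=compute:t3 [compute-bound]
step 5: L[5]=5 C[4]=5 → dur=5, Σ=42 | A=compute:t4 B=load:t5 [tied]
step 6: L[6]=9 C[5]=8 → dur=9, Σ=51 | A=load:t6 B=compute:t5 [load-bound]
step 7: L[7]=9 C[6]=6 → dur=9, Σ=60 | A=compute:t6 B=load:t7 [load-bound]
step 8: C[7]=8 → dur=8, Σ=68 | A=idle B=compute:t7 [compute-only]

end_cycle[3] = 29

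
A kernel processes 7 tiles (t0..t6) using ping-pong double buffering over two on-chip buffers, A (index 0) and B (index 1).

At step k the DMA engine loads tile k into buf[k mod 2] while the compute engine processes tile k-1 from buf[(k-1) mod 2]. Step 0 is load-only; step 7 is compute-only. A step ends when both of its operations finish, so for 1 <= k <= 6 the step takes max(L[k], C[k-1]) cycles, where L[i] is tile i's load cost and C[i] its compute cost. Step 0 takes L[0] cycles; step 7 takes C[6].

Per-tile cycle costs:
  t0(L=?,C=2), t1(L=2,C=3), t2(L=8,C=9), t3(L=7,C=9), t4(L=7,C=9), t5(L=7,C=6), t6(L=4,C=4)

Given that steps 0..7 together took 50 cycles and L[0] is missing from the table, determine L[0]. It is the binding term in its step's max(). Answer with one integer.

step 0 → dur = L[0]=? = L[0]  (unknown; binding)
step 1 → dur = max(L[1]=2, C[0]=2) = 2
step 2 → dur = max(L[2]=8, C[1]=3) = 8
step 3 → dur = max(L[3]=7, C[2]=9) = 9
step 4 → dur = max(L[4]=7, C[3]=9) = 9
step 5 → dur = max(L[5]=7, C[4]=9) = 9
step 6 → dur = max(L[6]=4, C[5]=6) = 6
step 7 → dur = C[6]=4 = 4
sum of known step durations = 47
dur[0] = total - known = 50 - 47 = 3
L[0] is the binding max in step 0, so L[0] = dur[0] = 3

L[0] = 3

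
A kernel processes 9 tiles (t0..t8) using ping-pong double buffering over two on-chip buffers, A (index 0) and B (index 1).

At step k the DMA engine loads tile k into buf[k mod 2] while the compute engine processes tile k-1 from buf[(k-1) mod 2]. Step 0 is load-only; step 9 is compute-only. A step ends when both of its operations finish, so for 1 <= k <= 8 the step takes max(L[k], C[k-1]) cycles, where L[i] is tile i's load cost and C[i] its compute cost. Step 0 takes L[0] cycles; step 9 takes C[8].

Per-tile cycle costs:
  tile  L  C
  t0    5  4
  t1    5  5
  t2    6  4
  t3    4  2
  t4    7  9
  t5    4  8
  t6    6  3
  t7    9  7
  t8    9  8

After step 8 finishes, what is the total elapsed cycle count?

end_cycle[8] = 62

  0. 5=5c; end=5; A:t0 B:-
  1. max(5,4)=5c; end=10; A:t0 B:t1
  2. max(6,5)=6c; end=16; A:t2 B:t1
  3. max(4,4)=4c; end=20; A:t2 B:t3
  4. max(7,2)=7c; end=27; A:t4 B:t3
  5. max(4,9)=9c; end=36; A:t4 B:t5
  6. max(6,8)=8c; end=44; A:t6 B:t5
  7. max(9,3)=9c; end=53; A:t6 B:t7
  8. max(9,7)=9c; end=62; A:t8 B:t7
  9. 8=8c; end=70; A:t8 B:t7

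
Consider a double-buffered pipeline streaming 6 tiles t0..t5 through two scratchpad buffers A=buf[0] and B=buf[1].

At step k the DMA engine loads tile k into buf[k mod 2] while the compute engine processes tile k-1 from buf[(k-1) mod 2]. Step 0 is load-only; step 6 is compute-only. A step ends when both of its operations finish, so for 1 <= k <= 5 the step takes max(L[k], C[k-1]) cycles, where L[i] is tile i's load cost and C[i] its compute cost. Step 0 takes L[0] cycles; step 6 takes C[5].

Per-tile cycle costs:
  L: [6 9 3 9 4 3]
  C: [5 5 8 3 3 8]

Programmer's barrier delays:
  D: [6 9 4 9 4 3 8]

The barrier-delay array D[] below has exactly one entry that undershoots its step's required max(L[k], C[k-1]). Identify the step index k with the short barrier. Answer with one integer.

k=0 barrier L[0]=6→6c, D[0]=6 ok
k=1 barrier max(L[1]=9,C[0]=5)→9c, D[1]=9 ok
k=2 barrier max(L[2]=3,C[1]=5)→5c, D[2]=4 SHORT
k=3 barrier max(L[3]=9,C[2]=8)→9c, D[3]=9 ok
k=4 barrier max(L[4]=4,C[3]=3)→4c, D[4]=4 ok
k=5 barrier max(L[5]=3,C[4]=3)→3c, D[5]=3 ok
k=6 barrier C[5]=8→8c, D[6]=8 ok

hazard at step 2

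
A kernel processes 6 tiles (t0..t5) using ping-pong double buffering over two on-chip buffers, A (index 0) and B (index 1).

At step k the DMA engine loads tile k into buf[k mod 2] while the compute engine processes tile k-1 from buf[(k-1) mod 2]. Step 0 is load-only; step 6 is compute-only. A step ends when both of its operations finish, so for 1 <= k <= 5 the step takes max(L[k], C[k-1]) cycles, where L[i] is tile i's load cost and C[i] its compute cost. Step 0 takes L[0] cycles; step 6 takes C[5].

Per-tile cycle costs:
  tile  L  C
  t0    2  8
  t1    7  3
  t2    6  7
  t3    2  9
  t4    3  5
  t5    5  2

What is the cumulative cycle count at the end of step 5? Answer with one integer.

step 0: L[0]=2 → dur=2, Σ=2 | A=load:t0 B=idle [load-only]
step 1: L[1]=7 C[0]=8 → dur=8, Σ=10 | A=compute:t0 B=load:t1 [compute-bound]
step 2: L[2]=6 C[1]=3 → dur=6, Σ=16 | A=load:t2 B=compute:t1 [load-bound]
step 3: L[3]=2 C[2]=7 → dur=7, Σ=23 | A=compute:t2 B=load:t3 [compute-bound]
step 4: L[4]=3 C[3]=9 → dur=9, Σ=32 | A=load:t4 B=compute:t3 [compute-bound]
step 5: L[5]=5 C[4]=5 → dur=5, Σ=37 | A=compute:t4 B=load:t5 [tied]
step 6: C[5]=2 → dur=2, Σ=39 | A=idle B=compute:t5 [compute-only]

end_cycle[5] = 37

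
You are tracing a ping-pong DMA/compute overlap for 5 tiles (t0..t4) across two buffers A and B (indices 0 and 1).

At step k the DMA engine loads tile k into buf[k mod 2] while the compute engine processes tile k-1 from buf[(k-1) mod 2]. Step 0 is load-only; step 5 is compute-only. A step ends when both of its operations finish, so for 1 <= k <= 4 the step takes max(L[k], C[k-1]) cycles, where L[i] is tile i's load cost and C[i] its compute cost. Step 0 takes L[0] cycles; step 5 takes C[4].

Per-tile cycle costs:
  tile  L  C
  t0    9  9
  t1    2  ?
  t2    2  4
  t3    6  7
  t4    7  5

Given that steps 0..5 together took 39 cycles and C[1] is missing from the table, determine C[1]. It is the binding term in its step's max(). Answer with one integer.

step 0: dur = L[0]=9 = 9
step 1: dur = max(L[1]=2, C[0]=9) = 9
step 2: dur = max(L[2]=2, C[1]=?) = C[1]  (unknown; binding)
step 3: dur = max(L[3]=6, C[2]=4) = 6
step 4: dur = max(L[4]=7, C[3]=7) = 7
step 5: dur = C[4]=5 = 5
sum of known step durations = 36
dur[2] = total - known = 39 - 36 = 3
C[1] is the binding max in step 2, so C[1] = dur[2] = 3

C[1] = 3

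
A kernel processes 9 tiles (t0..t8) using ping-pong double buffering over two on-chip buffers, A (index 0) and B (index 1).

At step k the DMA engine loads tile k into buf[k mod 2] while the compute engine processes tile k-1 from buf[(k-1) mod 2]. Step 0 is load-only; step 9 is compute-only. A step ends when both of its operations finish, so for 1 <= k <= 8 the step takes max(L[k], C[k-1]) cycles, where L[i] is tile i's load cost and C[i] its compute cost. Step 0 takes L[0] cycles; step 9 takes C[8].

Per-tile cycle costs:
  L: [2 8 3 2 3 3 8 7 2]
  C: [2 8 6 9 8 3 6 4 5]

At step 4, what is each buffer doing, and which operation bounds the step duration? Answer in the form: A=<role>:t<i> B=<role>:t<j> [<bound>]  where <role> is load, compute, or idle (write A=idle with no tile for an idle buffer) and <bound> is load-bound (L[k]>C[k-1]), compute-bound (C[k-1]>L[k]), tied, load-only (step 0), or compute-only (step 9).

step 4: A=load:t4 B=compute:t3 [compute-bound]

[0] DMA t0→A (2c) ∥ CU idle ⇒ 2c, clock 2
[1] DMA t1→B (8c) ∥ CU A:t0 (2c) ⇒ 8c, clock 10
[2] DMA t2→A (3c) ∥ CU B:t1 (8c) ⇒ 8c, clock 18
[3] DMA t3→B (2c) ∥ CU A:t2 (6c) ⇒ 6c, clock 24
[4] DMA t4→A (3c) ∥ CU B:t3 (9c) ⇒ 9c, clock 33
[5] DMA t5→B (3c) ∥ CU A:t4 (8c) ⇒ 8c, clock 41
[6] DMA t6→A (8c) ∥ CU B:t5 (3c) ⇒ 8c, clock 49
[7] DMA t7→B (7c) ∥ CU A:t6 (6c) ⇒ 7c, clock 56
[8] DMA t8→A (2c) ∥ CU B:t7 (4c) ⇒ 4c, clock 60
[9] DMA idle ∥ CU A:t8 (5c) ⇒ 5c, clock 65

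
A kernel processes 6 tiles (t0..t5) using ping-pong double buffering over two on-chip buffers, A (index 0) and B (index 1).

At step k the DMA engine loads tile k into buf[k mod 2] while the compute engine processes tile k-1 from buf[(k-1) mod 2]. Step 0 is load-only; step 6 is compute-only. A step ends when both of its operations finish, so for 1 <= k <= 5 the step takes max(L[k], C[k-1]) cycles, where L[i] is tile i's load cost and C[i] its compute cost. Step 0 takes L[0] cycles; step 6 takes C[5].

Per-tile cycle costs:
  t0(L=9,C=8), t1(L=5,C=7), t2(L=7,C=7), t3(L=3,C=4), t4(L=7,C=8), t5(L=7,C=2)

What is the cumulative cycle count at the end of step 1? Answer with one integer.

step 0: L[0]=9 → dur=9, Σ=9 | A=load:t0 B=idle [load-only]
step 1: L[1]=5 C[0]=8 → dur=8, Σ=17 | A=compute:t0 B=load:t1 [compute-bound]
step 2: L[2]=7 C[1]=7 → dur=7, Σ=24 | A=load:t2 B=compute:t1 [tied]
step 3: L[3]=3 C[2]=7 → dur=7, Σ=31 | A=compute:t2 B=load:t3 [compute-bound]
step 4: L[4]=7 C[3]=4 → dur=7, Σ=38 | A=load:t4 B=compute:t3 [load-bound]
step 5: L[5]=7 C[4]=8 → dur=8, Σ=46 | A=compute:t4 B=load:t5 [compute-bound]
step 6: C[5]=2 → dur=2, Σ=48 | A=idle B=compute:t5 [compute-only]

end_cycle[1] = 17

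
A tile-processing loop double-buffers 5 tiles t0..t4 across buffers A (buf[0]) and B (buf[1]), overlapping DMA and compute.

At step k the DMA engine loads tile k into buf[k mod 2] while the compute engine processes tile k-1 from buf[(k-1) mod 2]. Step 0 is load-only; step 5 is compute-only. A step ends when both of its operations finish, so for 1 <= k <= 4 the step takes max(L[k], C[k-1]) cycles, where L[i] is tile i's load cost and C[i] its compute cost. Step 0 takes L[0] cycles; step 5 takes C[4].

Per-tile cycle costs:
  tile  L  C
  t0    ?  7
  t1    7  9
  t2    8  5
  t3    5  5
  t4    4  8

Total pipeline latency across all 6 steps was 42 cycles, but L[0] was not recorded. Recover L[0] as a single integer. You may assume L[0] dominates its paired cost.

step 0 = dur = L[0]=? = L[0]  (unknown; binding)
step 1 = dur = max(L[1]=7, C[0]=7) = 7
step 2 = dur = max(L[2]=8, C[1]=9) = 9
step 3 = dur = max(L[3]=5, C[2]=5) = 5
step 4 = dur = max(L[4]=4, C[3]=5) = 5
step 5 = dur = C[4]=8 = 8
sum of known step durations = 34
dur[0] = total - known = 42 - 34 = 8
L[0] is the binding max in step 0, so L[0] = dur[0] = 8

L[0] = 8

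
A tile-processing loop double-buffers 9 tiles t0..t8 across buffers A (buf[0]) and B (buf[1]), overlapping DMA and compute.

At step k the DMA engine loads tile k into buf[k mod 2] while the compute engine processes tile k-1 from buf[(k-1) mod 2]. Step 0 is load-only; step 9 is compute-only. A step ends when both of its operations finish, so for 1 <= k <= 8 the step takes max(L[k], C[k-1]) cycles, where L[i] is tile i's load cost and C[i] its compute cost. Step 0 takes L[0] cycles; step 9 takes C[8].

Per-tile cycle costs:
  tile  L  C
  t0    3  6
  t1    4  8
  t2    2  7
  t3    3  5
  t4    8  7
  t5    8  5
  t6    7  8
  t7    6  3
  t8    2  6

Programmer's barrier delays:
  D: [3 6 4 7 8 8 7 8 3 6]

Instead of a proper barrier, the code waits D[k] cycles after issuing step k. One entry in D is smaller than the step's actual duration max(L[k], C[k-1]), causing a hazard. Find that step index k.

hazard at step 2

step 0: need L[0]=3 = 3; D[0]=3 ok
step 1: need max(L[1]=4,C[0]=6) = 6; D[1]=6 ok
step 2: need max(L[2]=2,C[1]=8) = 8; D[2]=4 SHORT
step 3: need max(L[3]=3,C[2]=7) = 7; D[3]=7 ok
step 4: need max(L[4]=8,C[3]=5) = 8; D[4]=8 ok
step 5: need max(L[5]=8,C[4]=7) = 8; D[5]=8 ok
step 6: need max(L[6]=7,C[5]=5) = 7; D[6]=7 ok
step 7: need max(L[7]=6,C[6]=8) = 8; D[7]=8 ok
step 8: need max(L[8]=2,C[7]=3) = 3; D[8]=3 ok
step 9: need C[8]=6 = 6; D[9]=6 ok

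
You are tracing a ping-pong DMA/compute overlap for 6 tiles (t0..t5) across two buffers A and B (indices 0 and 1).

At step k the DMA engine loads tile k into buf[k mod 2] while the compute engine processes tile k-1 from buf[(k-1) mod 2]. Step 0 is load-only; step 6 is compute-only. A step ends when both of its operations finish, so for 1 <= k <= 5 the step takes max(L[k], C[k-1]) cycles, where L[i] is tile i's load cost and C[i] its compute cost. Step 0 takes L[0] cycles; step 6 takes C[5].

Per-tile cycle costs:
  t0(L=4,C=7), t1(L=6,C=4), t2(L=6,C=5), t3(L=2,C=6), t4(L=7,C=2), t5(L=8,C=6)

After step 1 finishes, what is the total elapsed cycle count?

step 0: L[0]=4 → dur=4, Σ=4 | A=load:t0 B=idle [load-only]
step 1: L[1]=6 C[0]=7 → dur=7, Σ=11 | A=compute:t0 B=load:t1 [compute-bound]
step 2: L[2]=6 C[1]=4 → dur=6, Σ=17 | A=load:t2 B=compute:t1 [load-bound]
step 3: L[3]=2 C[2]=5 → dur=5, Σ=22 | A=compute:t2 B=load:t3 [compute-bound]
step 4: L[4]=7 C[3]=6 → dur=7, Σ=29 | A=load:t4 B=compute:t3 [load-bound]
step 5: L[5]=8 C[4]=2 → dur=8, Σ=37 | A=compute:t4 B=load:t5 [load-bound]
step 6: C[5]=6 → dur=6, Σ=43 | A=idle B=compute:t5 [compute-only]

end_cycle[1] = 11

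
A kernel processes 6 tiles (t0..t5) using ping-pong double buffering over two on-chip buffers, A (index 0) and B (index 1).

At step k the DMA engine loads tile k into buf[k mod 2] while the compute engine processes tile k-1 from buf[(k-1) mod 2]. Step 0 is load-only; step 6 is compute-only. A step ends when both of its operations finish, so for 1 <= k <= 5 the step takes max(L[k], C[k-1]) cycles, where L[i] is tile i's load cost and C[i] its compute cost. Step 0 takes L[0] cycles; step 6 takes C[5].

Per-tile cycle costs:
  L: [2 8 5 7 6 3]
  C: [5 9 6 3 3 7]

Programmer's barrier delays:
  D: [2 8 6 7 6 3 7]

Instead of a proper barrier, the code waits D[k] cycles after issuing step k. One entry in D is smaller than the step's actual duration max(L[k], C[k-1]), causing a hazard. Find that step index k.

hazard at step 2

step 0: need L[0]=2 = 2; D[0]=2 ok
step 1: need max(L[1]=8,C[0]=5) = 8; D[1]=8 ok
step 2: need max(L[2]=5,C[1]=9) = 9; D[2]=6 SHORT
step 3: need max(L[3]=7,C[2]=6) = 7; D[3]=7 ok
step 4: need max(L[4]=6,C[3]=3) = 6; D[4]=6 ok
step 5: need max(L[5]=3,C[4]=3) = 3; D[5]=3 ok
step 6: need C[5]=7 = 7; D[6]=7 ok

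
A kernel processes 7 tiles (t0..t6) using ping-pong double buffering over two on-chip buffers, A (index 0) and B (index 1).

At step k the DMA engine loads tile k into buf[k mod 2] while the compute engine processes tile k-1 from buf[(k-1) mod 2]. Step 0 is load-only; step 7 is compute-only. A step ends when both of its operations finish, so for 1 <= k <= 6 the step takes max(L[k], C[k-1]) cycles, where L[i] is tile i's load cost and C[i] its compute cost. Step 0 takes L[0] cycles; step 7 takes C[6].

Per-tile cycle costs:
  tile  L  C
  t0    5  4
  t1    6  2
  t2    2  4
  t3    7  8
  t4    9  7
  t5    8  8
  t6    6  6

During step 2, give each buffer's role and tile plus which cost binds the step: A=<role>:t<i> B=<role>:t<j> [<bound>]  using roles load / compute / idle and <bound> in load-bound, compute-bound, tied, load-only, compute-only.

k=0 load=t0/5c comp=- wait=5 total=5
k=1 load=t1/6c comp=t0/4c wait=6 total=11
k=2 load=t2/2c comp=t1/2c wait=2 total=13
k=3 load=t3/7c comp=t2/4c wait=7 total=20
k=4 load=t4/9c comp=t3/8c wait=9 total=29
k=5 load=t5/8c comp=t4/7c wait=8 total=37
k=6 load=t6/6c comp=t5/8c wait=8 total=45
k=7 load=- comp=t6/6c wait=6 total=51

step 2: A=load:t2 B=compute:t1 [tied]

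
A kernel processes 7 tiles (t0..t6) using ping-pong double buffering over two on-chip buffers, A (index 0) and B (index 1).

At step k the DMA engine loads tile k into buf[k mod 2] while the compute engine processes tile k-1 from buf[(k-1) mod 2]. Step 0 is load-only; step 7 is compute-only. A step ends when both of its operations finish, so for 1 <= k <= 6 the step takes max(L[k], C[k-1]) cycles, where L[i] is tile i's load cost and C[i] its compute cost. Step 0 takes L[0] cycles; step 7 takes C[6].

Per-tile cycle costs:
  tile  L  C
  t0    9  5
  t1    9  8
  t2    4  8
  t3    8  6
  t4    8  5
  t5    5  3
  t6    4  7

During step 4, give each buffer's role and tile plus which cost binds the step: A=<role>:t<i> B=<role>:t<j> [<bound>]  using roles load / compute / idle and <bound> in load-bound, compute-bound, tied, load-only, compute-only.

  0. 9=9c; end=9; A:t0 B:-
  1. max(9,5)=9c; end=18; A:t0 B:t1
  2. max(4,8)=8c; end=26; A:t2 B:t1
  3. max(8,8)=8c; end=34; A:t2 B:t3
  4. max(8,6)=8c; end=42; A:t4 B:t3
  5. max(5,5)=5c; end=47; A:t4 B:t5
  6. max(4,3)=4c; end=51; A:t6 B:t5
  7. 7=7c; end=58; A:t6 B:t5

step 4: A=load:t4 B=compute:t3 [load-bound]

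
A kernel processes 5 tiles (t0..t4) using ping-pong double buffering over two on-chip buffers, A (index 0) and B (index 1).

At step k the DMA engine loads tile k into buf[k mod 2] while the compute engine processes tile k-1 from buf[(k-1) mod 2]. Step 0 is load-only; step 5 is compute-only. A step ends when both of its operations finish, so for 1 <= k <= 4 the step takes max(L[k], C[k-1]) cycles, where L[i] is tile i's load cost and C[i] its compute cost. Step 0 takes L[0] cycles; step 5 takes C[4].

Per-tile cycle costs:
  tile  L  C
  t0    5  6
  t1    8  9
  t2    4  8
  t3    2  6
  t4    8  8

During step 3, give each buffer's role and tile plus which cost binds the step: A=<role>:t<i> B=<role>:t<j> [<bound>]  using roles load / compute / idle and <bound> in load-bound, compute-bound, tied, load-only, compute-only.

step 3: A=compute:t2 B=load:t3 [compute-bound]

k=0 load=t0/5c comp=- wait=5 total=5
k=1 load=t1/8c comp=t0/6c wait=8 total=13
k=2 load=t2/4c comp=t1/9c wait=9 total=22
k=3 load=t3/2c comp=t2/8c wait=8 total=30
k=4 load=t4/8c comp=t3/6c wait=8 total=38
k=5 load=- comp=t4/8c wait=8 total=46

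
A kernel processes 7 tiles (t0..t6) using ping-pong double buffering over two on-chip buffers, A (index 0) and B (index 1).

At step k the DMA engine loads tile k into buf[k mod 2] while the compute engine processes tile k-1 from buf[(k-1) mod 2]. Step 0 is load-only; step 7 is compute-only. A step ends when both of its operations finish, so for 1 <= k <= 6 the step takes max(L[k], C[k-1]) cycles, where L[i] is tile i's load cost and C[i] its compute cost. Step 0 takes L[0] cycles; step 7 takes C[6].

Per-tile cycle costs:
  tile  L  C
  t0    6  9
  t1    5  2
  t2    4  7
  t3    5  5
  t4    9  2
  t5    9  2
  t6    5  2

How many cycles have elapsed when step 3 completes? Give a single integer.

step 0: L[0]=6 → dur=6, Σ=6 | A=load:t0 B=idle [load-only]
step 1: L[1]=5 C[0]=9 → dur=9, Σ=15 | A=compute:t0 B=load:t1 [compute-bound]
step 2: L[2]=4 C[1]=2 → dur=4, Σ=19 | A=load:t2 B=compute:t1 [load-bound]
step 3: L[3]=5 C[2]=7 → dur=7, Σ=26 | A=compute:t2 B=load:t3 [compute-bound]
step 4: L[4]=9 C[3]=5 → dur=9, Σ=35 | A=load:t4 B=compute:t3 [load-bound]
step 5: L[5]=9 C[4]=2 → dur=9, Σ=44 | A=compute:t4 B=load:t5 [load-bound]
step 6: L[6]=5 C[5]=2 → dur=5, Σ=49 | A=load:t6 B=compute:t5 [load-bound]
step 7: C[6]=2 → dur=2, Σ=51 | A=compute:t6 B=idle [compute-only]

end_cycle[3] = 26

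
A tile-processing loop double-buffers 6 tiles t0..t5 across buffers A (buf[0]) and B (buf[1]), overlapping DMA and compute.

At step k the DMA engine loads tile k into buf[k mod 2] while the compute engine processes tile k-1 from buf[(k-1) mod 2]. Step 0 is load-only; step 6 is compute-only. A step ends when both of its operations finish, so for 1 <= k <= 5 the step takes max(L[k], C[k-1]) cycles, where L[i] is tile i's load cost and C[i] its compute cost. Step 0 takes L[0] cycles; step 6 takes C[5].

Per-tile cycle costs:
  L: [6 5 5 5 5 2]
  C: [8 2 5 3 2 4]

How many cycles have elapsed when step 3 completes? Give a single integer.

end_cycle[3] = 24

[0] DMA t0→A (6c) ∥ CU idle ⇒ 6c, clock 6
[1] DMA t1→B (5c) ∥ CU A:t0 (8c) ⇒ 8c, clock 14
[2] DMA t2→A (5c) ∥ CU B:t1 (2c) ⇒ 5c, clock 19
[3] DMA t3→B (5c) ∥ CU A:t2 (5c) ⇒ 5c, clock 24
[4] DMA t4→A (5c) ∥ CU B:t3 (3c) ⇒ 5c, clock 29
[5] DMA t5→B (2c) ∥ CU A:t4 (2c) ⇒ 2c, clock 31
[6] DMA idle ∥ CU B:t5 (4c) ⇒ 4c, clock 35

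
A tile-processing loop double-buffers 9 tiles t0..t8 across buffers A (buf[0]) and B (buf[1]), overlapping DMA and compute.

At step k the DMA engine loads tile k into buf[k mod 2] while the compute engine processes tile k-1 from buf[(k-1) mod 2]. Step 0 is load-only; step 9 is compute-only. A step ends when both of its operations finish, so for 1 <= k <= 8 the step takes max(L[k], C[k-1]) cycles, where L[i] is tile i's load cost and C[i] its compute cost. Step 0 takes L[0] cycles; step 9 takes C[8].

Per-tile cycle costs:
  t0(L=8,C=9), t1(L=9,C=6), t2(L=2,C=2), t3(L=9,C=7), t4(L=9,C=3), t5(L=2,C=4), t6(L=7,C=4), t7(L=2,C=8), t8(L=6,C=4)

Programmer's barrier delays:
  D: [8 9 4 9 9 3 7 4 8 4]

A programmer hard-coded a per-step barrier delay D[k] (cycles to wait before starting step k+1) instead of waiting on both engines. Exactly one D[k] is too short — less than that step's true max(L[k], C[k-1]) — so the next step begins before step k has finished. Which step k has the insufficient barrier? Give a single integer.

k=0 barrier L[0]=8→8c, D[0]=8 ok
k=1 barrier max(L[1]=9,C[0]=9)→9c, D[1]=9 ok
k=2 barrier max(L[2]=2,C[1]=6)→6c, D[2]=4 SHORT
k=3 barrier max(L[3]=9,C[2]=2)→9c, D[3]=9 ok
k=4 barrier max(L[4]=9,C[3]=7)→9c, D[4]=9 ok
k=5 barrier max(L[5]=2,C[4]=3)→3c, D[5]=3 ok
k=6 barrier max(L[6]=7,C[5]=4)→7c, D[6]=7 ok
k=7 barrier max(L[7]=2,C[6]=4)→4c, D[7]=4 ok
k=8 barrier max(L[8]=6,C[7]=8)→8c, D[8]=8 ok
k=9 barrier C[8]=4→4c, D[9]=4 ok

hazard at step 2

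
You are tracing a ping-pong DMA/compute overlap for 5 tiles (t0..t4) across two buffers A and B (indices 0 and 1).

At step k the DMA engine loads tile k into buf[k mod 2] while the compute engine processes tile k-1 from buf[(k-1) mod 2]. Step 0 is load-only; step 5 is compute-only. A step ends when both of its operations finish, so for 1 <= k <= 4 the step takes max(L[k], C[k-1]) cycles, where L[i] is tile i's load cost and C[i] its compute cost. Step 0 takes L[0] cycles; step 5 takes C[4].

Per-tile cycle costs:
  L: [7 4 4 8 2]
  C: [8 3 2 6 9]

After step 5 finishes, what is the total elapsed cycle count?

  0. 7=7c; end=7; A:t0 B:-
  1. max(4,8)=8c; end=15; A:t0 B:t1
  2. max(4,3)=4c; end=19; A:t2 B:t1
  3. max(8,2)=8c; end=27; A:t2 B:t3
  4. max(2,6)=6c; end=33; A:t4 B:t3
  5. 9=9c; end=42; A:t4 B:t3

end_cycle[5] = 42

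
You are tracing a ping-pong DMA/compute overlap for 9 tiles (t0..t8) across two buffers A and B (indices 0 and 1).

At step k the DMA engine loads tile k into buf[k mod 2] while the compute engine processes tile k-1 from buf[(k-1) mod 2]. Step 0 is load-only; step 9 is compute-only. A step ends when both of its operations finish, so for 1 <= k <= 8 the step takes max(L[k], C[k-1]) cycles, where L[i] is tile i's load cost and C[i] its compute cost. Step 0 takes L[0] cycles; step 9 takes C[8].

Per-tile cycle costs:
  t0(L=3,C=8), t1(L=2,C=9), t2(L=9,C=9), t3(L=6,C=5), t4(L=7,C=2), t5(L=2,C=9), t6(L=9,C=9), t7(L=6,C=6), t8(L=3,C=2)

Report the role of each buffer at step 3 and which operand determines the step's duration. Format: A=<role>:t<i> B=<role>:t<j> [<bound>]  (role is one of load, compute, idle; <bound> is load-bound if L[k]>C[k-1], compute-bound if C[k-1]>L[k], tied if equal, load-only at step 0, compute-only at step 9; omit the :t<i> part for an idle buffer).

step 3: A=compute:t2 B=load:t3 [compute-bound]

[0] DMA t0→A (3c) ∥ CU idle ⇒ 3c, clock 3
[1] DMA t1→B (2c) ∥ CU A:t0 (8c) ⇒ 8c, clock 11
[2] DMA t2→A (9c) ∥ CU B:t1 (9c) ⇒ 9c, clock 20
[3] DMA t3→B (6c) ∥ CU A:t2 (9c) ⇒ 9c, clock 29
[4] DMA t4→A (7c) ∥ CU B:t3 (5c) ⇒ 7c, clock 36
[5] DMA t5→B (2c) ∥ CU A:t4 (2c) ⇒ 2c, clock 38
[6] DMA t6→A (9c) ∥ CU B:t5 (9c) ⇒ 9c, clock 47
[7] DMA t7→B (6c) ∥ CU A:t6 (9c) ⇒ 9c, clock 56
[8] DMA t8→A (3c) ∥ CU B:t7 (6c) ⇒ 6c, clock 62
[9] DMA idle ∥ CU A:t8 (2c) ⇒ 2c, clock 64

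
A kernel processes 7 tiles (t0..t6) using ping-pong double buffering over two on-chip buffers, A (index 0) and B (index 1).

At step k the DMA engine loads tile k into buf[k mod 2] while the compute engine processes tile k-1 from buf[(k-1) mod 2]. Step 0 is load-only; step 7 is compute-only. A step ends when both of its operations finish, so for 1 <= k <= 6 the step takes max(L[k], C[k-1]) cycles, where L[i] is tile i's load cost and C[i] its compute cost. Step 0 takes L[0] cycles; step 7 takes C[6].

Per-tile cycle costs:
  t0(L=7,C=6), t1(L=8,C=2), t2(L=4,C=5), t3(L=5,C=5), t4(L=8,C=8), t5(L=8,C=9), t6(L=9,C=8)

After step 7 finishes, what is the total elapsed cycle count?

k=0 load=t0/7c comp=- wait=7 total=7
k=1 load=t1/8c comp=t0/6c wait=8 total=15
k=2 load=t2/4c comp=t1/2c wait=4 total=19
k=3 load=t3/5c comp=t2/5c wait=5 total=24
k=4 load=t4/8c comp=t3/5c wait=8 total=32
k=5 load=t5/8c comp=t4/8c wait=8 total=40
k=6 load=t6/9c comp=t5/9c wait=9 total=49
k=7 load=- comp=t6/8c wait=8 total=57

end_cycle[7] = 57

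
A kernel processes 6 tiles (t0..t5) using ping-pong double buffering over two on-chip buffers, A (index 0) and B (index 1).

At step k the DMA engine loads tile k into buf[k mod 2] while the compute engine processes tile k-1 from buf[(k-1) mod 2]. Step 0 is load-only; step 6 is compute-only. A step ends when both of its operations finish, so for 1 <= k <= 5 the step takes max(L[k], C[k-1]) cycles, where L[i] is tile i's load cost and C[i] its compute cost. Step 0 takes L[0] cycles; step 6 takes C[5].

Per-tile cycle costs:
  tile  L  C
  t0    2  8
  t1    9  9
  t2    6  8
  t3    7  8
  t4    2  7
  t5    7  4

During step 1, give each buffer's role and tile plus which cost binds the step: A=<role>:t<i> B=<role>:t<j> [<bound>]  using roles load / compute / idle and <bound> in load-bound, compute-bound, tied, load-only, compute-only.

step 1: A=compute:t0 B=load:t1 [load-bound]

step 0: L[0]=2 → dur=2, Σ=2 | A=load:t0 B=idle [load-only]
step 1: L[1]=9 C[0]=8 → dur=9, Σ=11 | A=compute:t0 B=load:t1 [load-bound]
step 2: L[2]=6 C[1]=9 → dur=9, Σ=20 | A=load:t2 B=compute:t1 [compute-bound]
step 3: L[3]=7 C[2]=8 → dur=8, Σ=28 | A=compute:t2 B=load:t3 [compute-bound]
step 4: L[4]=2 C[3]=8 → dur=8, Σ=36 | A=load:t4 B=compute:t3 [compute-bound]
step 5: L[5]=7 C[4]=7 → dur=7, Σ=43 | A=compute:t4 B=load:t5 [tied]
step 6: C[5]=4 → dur=4, Σ=47 | A=idle B=compute:t5 [compute-only]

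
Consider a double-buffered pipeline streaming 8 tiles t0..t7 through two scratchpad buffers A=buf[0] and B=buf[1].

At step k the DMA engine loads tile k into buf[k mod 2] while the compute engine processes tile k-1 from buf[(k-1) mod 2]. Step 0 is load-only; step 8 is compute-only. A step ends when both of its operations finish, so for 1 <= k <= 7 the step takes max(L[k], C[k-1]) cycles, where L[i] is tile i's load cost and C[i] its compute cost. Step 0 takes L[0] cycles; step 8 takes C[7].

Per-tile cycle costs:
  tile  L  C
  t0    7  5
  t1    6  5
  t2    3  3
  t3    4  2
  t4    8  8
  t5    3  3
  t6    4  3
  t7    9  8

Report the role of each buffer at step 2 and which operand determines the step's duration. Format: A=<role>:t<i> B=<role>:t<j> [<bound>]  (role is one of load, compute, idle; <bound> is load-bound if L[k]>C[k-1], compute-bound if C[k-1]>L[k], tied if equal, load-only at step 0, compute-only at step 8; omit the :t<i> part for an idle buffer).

  0. 7=7c; end=7; A:t0 B:-
  1. max(6,5)=6c; end=13; A:t0 B:t1
  2. max(3,5)=5c; end=18; A:t2 B:t1
  3. max(4,3)=4c; end=22; A:t2 B:t3
  4. max(8,2)=8c; end=30; A:t4 B:t3
  5. max(3,8)=8c; end=38; A:t4 B:t5
  6. max(4,3)=4c; end=42; A:t6 B:t5
  7. max(9,3)=9c; end=51; A:t6 B:t7
  8. 8=8c; end=59; A:t6 B:t7

step 2: A=load:t2 B=compute:t1 [compute-bound]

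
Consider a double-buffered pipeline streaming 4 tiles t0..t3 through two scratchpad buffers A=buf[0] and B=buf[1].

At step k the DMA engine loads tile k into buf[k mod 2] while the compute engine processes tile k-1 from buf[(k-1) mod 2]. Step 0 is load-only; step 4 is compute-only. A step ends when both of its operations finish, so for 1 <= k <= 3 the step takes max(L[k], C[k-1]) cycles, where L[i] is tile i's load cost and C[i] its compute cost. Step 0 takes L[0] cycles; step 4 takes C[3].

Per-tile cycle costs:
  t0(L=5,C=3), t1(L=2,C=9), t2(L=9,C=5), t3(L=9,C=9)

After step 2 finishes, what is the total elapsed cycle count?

k=0 load=t0/5c comp=- wait=5 total=5
k=1 load=t1/2c comp=t0/3c wait=3 total=8
k=2 load=t2/9c comp=t1/9c wait=9 total=17
k=3 load=t3/9c comp=t2/5c wait=9 total=26
k=4 load=- comp=t3/9c wait=9 total=35

end_cycle[2] = 17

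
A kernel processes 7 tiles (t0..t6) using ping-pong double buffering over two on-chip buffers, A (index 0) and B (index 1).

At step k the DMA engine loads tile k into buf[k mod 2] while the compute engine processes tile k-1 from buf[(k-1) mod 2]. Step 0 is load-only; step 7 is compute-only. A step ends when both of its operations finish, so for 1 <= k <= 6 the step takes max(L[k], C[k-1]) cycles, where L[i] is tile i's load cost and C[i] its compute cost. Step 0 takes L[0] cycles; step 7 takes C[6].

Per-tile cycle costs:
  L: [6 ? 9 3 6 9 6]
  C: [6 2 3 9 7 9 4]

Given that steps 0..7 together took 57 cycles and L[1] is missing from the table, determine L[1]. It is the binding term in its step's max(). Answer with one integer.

step 0 | dur = L[0]=6 = 6
step 1 | dur = max(L[1]=?, C[0]=6) = L[1]  (unknown; binding)
step 2 | dur = max(L[2]=9, C[1]=2) = 9
step 3 | dur = max(L[3]=3, C[2]=3) = 3
step 4 | dur = max(L[4]=6, C[3]=9) = 9
step 5 | dur = max(L[5]=9, C[4]=7) = 9
step 6 | dur = max(L[6]=6, C[5]=9) = 9
step 7 | dur = C[6]=4 = 4
sum of known step durations = 49
dur[1] = total - known = 57 - 49 = 8
L[1] is the binding max in step 1, so L[1] = dur[1] = 8

L[1] = 8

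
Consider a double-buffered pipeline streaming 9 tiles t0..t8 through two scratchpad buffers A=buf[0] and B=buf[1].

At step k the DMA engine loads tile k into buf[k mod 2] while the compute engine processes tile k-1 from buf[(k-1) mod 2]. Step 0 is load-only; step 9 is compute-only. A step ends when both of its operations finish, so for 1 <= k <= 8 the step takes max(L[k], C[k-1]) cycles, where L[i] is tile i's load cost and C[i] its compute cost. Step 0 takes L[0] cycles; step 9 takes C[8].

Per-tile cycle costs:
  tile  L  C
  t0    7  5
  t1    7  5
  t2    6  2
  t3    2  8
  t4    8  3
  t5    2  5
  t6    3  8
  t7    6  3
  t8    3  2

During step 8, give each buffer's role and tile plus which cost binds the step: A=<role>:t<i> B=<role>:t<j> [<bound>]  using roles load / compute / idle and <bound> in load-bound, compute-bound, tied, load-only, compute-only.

k=0 load=t0/7c comp=- wait=7 total=7
k=1 load=t1/7c comp=t0/5c wait=7 total=14
k=2 load=t2/6c comp=t1/5c wait=6 total=20
k=3 load=t3/2c comp=t2/2c wait=2 total=22
k=4 load=t4/8c comp=t3/8c wait=8 total=30
k=5 load=t5/2c comp=t4/3c wait=3 total=33
k=6 load=t6/3c comp=t5/5c wait=5 total=38
k=7 load=t7/6c comp=t6/8c wait=8 total=46
k=8 load=t8/3c comp=t7/3c wait=3 total=49
k=9 load=- comp=t8/2c wait=2 total=51

step 8: A=load:t8 B=compute:t7 [tied]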